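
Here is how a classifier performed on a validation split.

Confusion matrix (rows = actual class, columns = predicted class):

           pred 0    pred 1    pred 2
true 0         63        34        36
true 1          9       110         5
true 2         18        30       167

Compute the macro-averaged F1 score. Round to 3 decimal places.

0.698

Per-class F1 score (2·TP/(2·TP+FP+FN)):
  0: TP=63, FP=9+18=27, FN=34+36=70 → 126/223 = 0.5650
  1: TP=110, FP=34+30=64, FN=9+5=14 → 220/298 = 0.7383
  2: TP=167, FP=36+5=41, FN=18+30=48 → 334/423 = 0.7896
Macro-F1 score = mean = (0.5650 + 0.7383 + 0.7896) / 3 = 0.698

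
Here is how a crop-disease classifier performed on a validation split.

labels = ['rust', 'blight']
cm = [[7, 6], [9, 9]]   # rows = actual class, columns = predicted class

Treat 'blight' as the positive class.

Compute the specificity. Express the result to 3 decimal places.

Specificity = TN/(TN+FP) = 7/(7+6) = 0.538

0.538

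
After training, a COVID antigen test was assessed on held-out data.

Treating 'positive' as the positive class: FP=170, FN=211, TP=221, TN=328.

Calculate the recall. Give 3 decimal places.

0.512

Recall = TP/(TP+FN) = 221/(221+211) = 221/432 = 0.512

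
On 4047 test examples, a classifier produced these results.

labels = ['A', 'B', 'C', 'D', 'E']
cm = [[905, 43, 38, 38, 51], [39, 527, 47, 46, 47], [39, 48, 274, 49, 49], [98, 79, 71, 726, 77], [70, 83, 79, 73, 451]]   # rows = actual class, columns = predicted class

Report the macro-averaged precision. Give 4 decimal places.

0.6895

Per-class precision (TP/(TP+FP)):
  A: TP=905, FP=39+39+98+70=246 → 905/1151 = 0.78627
  B: TP=527, FP=43+48+79+83=253 → 527/780 = 0.67564
  C: TP=274, FP=38+47+71+79=235 → 274/509 = 0.53831
  D: TP=726, FP=38+46+49+73=206 → 726/932 = 0.77897
  E: TP=451, FP=51+47+49+77=224 → 451/675 = 0.66815
Macro-precision = mean = (0.78627 + 0.67564 + 0.53831 + 0.77897 + 0.66815) / 5 = 0.6895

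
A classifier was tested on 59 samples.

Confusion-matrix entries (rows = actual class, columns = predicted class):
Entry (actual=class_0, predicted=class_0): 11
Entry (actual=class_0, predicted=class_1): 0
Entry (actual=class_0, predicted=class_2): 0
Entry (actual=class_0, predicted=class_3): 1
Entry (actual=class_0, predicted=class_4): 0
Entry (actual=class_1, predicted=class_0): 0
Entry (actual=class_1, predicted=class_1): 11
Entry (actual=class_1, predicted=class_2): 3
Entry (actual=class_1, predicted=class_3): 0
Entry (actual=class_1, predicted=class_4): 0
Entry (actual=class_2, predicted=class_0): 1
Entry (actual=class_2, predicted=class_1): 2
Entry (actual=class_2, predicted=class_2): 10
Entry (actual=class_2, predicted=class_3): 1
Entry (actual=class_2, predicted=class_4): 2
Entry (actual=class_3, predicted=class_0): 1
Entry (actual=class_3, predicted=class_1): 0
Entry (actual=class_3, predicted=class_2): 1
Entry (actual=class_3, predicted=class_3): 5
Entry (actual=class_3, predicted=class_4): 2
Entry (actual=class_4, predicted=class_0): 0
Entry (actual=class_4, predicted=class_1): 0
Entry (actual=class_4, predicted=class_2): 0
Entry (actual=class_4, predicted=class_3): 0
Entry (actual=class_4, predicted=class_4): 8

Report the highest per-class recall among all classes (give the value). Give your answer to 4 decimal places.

Per-class recall (TP/(TP+FN)):
  class_0: TP=11, FN=0+0+1+0=1 → 11/12 = 0.91667
  class_1: TP=11, FN=0+3+0+0=3 → 11/14 = 0.78571
  class_2: TP=10, FN=1+2+1+2=6 → 10/16 = 0.62500
  class_3: TP=5, FN=1+0+1+2=4 → 5/9 = 0.55556
  class_4: TP=8, FN=0+0+0+0=0 → 8/8 = 1.00000
Highest is class 'class_4' with recall = 1.0000.

1.0000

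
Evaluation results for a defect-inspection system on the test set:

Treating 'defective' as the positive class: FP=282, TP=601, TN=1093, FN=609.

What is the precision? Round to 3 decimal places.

0.681

Precision = TP/(TP+FP) = 601/(601+282) = 601/883 = 0.681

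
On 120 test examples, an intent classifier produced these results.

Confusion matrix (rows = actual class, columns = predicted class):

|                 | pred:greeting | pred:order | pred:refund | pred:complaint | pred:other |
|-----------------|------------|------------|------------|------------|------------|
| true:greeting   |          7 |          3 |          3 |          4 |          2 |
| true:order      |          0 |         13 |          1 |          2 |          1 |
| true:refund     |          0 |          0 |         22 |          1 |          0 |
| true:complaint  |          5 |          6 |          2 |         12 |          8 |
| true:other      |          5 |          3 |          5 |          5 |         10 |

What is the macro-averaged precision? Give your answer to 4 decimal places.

Per-class precision (TP/(TP+FP)):
  greeting: TP=7, FP=0+0+5+5=10 → 7/17 = 0.41176
  order: TP=13, FP=3+0+6+3=12 → 13/25 = 0.52000
  refund: TP=22, FP=3+1+2+5=11 → 22/33 = 0.66667
  complaint: TP=12, FP=4+2+1+5=12 → 12/24 = 0.50000
  other: TP=10, FP=2+1+0+8=11 → 10/21 = 0.47619
Macro-precision = mean = (0.41176 + 0.52000 + 0.66667 + 0.50000 + 0.47619) / 5 = 0.5149

0.5149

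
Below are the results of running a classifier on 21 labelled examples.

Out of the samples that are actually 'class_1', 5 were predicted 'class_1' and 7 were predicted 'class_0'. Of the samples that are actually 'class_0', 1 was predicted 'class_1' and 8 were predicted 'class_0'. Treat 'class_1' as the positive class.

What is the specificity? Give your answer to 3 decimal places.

0.889

Specificity = TN/(TN+FP) = 8/(8+1) = 0.889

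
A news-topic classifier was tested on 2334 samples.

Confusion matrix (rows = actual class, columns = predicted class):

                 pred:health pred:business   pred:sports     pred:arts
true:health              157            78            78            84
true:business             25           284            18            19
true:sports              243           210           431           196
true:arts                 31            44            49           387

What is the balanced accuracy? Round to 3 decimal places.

Balanced accuracy = mean of per-class recall.
  health: recall = 157/397 = 0.3955
  business: recall = 284/346 = 0.8208
  sports: recall = 431/1080 = 0.3991
  arts: recall = 387/511 = 0.7573
Mean = (0.3955 + 0.8208 + 0.3991 + 0.7573) / 4 = 0.593

0.593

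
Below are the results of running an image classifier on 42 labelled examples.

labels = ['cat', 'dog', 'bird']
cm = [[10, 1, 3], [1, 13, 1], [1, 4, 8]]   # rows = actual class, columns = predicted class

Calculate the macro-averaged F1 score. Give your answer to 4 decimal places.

0.7324

Per-class F1 score (2·TP/(2·TP+FP+FN)):
  cat: TP=10, FP=1+1=2, FN=1+3=4 → 20/26 = 0.76923
  dog: TP=13, FP=1+4=5, FN=1+1=2 → 26/33 = 0.78788
  bird: TP=8, FP=3+1=4, FN=1+4=5 → 16/25 = 0.64000
Macro-F1 score = mean = (0.76923 + 0.78788 + 0.64000) / 3 = 0.7324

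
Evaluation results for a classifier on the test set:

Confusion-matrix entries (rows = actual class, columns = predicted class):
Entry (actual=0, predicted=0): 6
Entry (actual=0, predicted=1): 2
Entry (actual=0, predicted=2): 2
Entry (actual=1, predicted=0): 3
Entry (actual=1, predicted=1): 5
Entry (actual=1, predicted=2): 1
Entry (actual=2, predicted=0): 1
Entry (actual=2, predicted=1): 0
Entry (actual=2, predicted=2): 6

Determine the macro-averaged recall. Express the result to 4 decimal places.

Per-class recall (TP/(TP+FN)):
  0: TP=6, FN=2+2=4 → 6/10 = 0.60000
  1: TP=5, FN=3+1=4 → 5/9 = 0.55556
  2: TP=6, FN=1+0=1 → 6/7 = 0.85714
Macro-recall = mean = (0.60000 + 0.55556 + 0.85714) / 3 = 0.6709

0.6709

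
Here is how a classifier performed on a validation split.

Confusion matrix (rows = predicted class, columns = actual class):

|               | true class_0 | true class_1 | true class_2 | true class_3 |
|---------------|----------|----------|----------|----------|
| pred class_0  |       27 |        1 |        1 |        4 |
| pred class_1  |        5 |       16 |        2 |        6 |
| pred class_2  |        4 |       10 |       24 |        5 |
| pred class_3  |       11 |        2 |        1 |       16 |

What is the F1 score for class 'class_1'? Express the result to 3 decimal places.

Take TP from the diagonal, FP from the rest of the 'class_1' prediction marginal, FN from the rest of the 'class_1' actual marginal.
F1 score = 2·TP/(2·TP+FP+FN).
class_1: TP=16, FP=5+2+6=13, FN=1+10+2=13 → 32/58 = 0.5517

0.552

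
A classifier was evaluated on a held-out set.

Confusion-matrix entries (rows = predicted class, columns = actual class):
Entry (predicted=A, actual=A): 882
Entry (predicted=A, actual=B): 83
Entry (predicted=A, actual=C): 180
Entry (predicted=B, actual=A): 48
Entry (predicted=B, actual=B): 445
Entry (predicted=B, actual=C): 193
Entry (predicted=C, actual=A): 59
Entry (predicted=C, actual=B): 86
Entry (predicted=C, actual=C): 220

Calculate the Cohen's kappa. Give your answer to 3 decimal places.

0.533

Observed agreement pₒ = trace/N = 1547/2196 = 0.7045
Expected agreement pₑ = Σ (rowᵢ·colᵢ)/N² = (989·1145 + 614·686 + 593·365)/2196² = 0.3670
κ = (pₒ − pₑ)/(1 − pₑ) = (0.7045 − 0.3670)/(1 − 0.3670) = 0.533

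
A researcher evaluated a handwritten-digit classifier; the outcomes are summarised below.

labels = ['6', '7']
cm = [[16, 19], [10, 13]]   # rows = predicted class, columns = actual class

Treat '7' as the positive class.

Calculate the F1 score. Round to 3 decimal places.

0.473

Precision = TP/(TP+FP) = 13/23 = 0.5652
Recall = TP/(TP+FN) = 13/32 = 0.4063
F1 = 2·TP/(2·TP+FP+FN) = 26/55 = 0.473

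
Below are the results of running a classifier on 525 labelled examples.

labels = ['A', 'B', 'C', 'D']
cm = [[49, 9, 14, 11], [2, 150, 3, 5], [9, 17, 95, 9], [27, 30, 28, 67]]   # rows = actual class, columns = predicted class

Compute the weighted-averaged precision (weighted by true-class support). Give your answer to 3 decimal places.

Per-class precision (TP/(TP+FP)):
  A: TP=49, FP=2+9+27=38 → 49/87 = 0.5632
  B: TP=150, FP=9+17+30=56 → 150/206 = 0.7282
  C: TP=95, FP=14+3+28=45 → 95/140 = 0.6786
  D: TP=67, FP=11+5+9=25 → 67/92 = 0.7283
Weighted-precision = Σ (supportᵢ/N)·precisionᵢ with N=525: (83/525)·0.5632 + (160/525)·0.7282 + (130/525)·0.6786 + (152/525)·0.7283 = 0.690

0.690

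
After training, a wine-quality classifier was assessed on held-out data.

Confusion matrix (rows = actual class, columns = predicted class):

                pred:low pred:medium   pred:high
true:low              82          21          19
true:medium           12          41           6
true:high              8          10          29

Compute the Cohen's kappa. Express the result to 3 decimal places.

0.471

Observed agreement pₒ = trace/N = 152/228 = 0.6667
Expected agreement pₑ = Σ (rowᵢ·colᵢ)/N² = (122·102 + 59·72 + 47·54)/228² = 0.3699
κ = (pₒ − pₑ)/(1 − pₑ) = (0.6667 − 0.3699)/(1 − 0.3699) = 0.471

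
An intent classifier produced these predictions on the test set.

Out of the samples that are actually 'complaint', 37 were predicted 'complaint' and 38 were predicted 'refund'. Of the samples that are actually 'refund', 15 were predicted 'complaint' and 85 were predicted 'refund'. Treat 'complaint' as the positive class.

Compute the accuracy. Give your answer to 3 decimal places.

Accuracy = (TP+TN)/N = (37+85)/175 = 0.697

0.697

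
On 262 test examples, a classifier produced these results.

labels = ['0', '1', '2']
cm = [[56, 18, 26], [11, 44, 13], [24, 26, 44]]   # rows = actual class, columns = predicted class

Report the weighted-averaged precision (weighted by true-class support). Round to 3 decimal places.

Per-class precision (TP/(TP+FP)):
  0: TP=56, FP=11+24=35 → 56/91 = 0.6154
  1: TP=44, FP=18+26=44 → 44/88 = 0.5000
  2: TP=44, FP=26+13=39 → 44/83 = 0.5301
Weighted-precision = Σ (supportᵢ/N)·precisionᵢ with N=262: (100/262)·0.6154 + (68/262)·0.5000 + (94/262)·0.5301 = 0.555

0.555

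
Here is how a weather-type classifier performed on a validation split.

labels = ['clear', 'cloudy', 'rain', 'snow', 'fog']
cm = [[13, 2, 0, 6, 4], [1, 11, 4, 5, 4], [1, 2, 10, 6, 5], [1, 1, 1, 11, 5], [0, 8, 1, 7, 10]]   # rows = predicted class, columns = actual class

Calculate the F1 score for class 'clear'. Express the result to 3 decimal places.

Take TP from the diagonal, FP from the rest of the 'clear' prediction marginal, FN from the rest of the 'clear' actual marginal.
F1 score = 2·TP/(2·TP+FP+FN).
clear: TP=13, FP=2+0+6+4=12, FN=1+1+1+0=3 → 26/41 = 0.6341

0.634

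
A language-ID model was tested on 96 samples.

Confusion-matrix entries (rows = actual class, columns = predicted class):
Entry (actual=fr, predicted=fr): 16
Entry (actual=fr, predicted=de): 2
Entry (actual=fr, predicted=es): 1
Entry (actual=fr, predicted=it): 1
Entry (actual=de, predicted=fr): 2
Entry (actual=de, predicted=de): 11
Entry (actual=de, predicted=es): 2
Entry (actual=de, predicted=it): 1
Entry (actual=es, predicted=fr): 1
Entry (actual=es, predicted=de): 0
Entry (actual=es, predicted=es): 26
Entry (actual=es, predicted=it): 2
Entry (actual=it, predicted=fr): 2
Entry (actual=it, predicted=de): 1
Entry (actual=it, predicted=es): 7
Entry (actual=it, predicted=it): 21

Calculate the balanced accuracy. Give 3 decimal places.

0.765

Balanced accuracy = mean of per-class recall.
  fr: recall = 16/20 = 0.8000
  de: recall = 11/16 = 0.6875
  es: recall = 26/29 = 0.8966
  it: recall = 21/31 = 0.6774
Mean = (0.8000 + 0.6875 + 0.8966 + 0.6774) / 4 = 0.765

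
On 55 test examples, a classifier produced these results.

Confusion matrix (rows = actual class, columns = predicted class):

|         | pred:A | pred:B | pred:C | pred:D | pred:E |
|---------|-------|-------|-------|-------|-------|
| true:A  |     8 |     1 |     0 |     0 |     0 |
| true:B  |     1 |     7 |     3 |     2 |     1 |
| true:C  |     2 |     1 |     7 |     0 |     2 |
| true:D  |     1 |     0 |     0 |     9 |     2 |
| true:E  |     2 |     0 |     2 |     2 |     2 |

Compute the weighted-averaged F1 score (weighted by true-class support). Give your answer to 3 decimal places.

Per-class F1 score (2·TP/(2·TP+FP+FN)):
  A: TP=8, FP=1+2+1+2=6, FN=1+0+0+0=1 → 16/23 = 0.6957
  B: TP=7, FP=1+1+0+0=2, FN=1+3+2+1=7 → 14/23 = 0.6087
  C: TP=7, FP=0+3+0+2=5, FN=2+1+0+2=5 → 14/24 = 0.5833
  D: TP=9, FP=0+2+0+2=4, FN=1+0+0+2=3 → 18/25 = 0.7200
  E: TP=2, FP=0+1+2+2=5, FN=2+0+2+2=6 → 4/15 = 0.2667
Weighted-F1 score = Σ (supportᵢ/N)·F1 scoreᵢ with N=55: (9/55)·0.6957 + (14/55)·0.6087 + (12/55)·0.5833 + (12/55)·0.7200 + (8/55)·0.2667 = 0.592

0.592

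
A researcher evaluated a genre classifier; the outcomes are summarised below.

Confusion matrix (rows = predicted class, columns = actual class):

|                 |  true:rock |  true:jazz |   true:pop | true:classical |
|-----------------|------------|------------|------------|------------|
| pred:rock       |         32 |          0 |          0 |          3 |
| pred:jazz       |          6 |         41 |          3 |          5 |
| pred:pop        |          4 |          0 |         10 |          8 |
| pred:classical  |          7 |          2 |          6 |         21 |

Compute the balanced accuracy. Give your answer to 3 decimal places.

0.675

Balanced accuracy = mean of per-class recall.
  rock: recall = 32/49 = 0.6531
  jazz: recall = 41/43 = 0.9535
  pop: recall = 10/19 = 0.5263
  classical: recall = 21/37 = 0.5676
Mean = (0.6531 + 0.9535 + 0.5263 + 0.5676) / 4 = 0.675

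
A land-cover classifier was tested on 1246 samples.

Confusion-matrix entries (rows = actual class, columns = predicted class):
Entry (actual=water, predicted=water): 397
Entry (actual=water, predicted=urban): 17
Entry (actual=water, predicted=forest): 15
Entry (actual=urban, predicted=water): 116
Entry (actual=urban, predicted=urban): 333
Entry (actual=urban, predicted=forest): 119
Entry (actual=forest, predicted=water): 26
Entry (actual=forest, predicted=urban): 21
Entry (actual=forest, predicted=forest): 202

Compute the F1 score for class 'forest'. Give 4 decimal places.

0.6906

F1 score = 2·TP/(2·TP+FP+FN).
forest: TP=202, FP=15+119=134, FN=26+21=47 → 404/585 = 0.69060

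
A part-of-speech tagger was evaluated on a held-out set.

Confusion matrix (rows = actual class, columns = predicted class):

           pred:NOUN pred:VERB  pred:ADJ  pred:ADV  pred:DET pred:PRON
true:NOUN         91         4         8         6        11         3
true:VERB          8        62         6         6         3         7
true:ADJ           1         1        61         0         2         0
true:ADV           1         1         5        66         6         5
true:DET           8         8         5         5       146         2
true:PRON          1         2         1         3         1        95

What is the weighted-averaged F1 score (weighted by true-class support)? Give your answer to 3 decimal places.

0.811

Per-class F1 score (2·TP/(2·TP+FP+FN)):
  NOUN: TP=91, FP=8+1+1+8+1=19, FN=4+8+6+11+3=32 → 182/233 = 0.7811
  VERB: TP=62, FP=4+1+1+8+2=16, FN=8+6+6+3+7=30 → 124/170 = 0.7294
  ADJ: TP=61, FP=8+6+5+5+1=25, FN=1+1+0+2+0=4 → 122/151 = 0.8079
  ADV: TP=66, FP=6+6+0+5+3=20, FN=1+1+5+6+5=18 → 132/170 = 0.7765
  DET: TP=146, FP=11+3+2+6+1=23, FN=8+8+5+5+2=28 → 292/343 = 0.8513
  PRON: TP=95, FP=3+7+0+5+2=17, FN=1+2+1+3+1=8 → 190/215 = 0.8837
Weighted-F1 score = Σ (supportᵢ/N)·F1 scoreᵢ with N=641: (123/641)·0.7811 + (92/641)·0.7294 + (65/641)·0.8079 + (84/641)·0.7765 + (174/641)·0.8513 + (103/641)·0.8837 = 0.811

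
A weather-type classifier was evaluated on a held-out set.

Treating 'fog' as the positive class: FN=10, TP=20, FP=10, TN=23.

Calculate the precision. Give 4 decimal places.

Precision = TP/(TP+FP) = 20/(20+10) = 20/30 = 0.6667

0.6667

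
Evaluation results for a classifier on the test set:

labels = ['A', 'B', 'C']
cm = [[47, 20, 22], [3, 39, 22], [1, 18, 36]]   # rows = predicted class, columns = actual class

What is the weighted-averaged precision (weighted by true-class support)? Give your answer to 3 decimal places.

0.607

Per-class precision (TP/(TP+FP)):
  A: TP=47, FP=20+22=42 → 47/89 = 0.5281
  B: TP=39, FP=3+22=25 → 39/64 = 0.6094
  C: TP=36, FP=1+18=19 → 36/55 = 0.6545
Weighted-precision = Σ (supportᵢ/N)·precisionᵢ with N=208: (51/208)·0.5281 + (77/208)·0.6094 + (80/208)·0.6545 = 0.607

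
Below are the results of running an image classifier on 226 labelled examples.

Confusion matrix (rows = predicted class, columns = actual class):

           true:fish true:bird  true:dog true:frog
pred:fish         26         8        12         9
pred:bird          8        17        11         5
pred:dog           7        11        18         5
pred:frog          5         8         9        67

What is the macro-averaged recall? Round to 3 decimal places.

0.523

Per-class recall (TP/(TP+FN)):
  fish: TP=26, FN=8+7+5=20 → 26/46 = 0.5652
  bird: TP=17, FN=8+11+8=27 → 17/44 = 0.3864
  dog: TP=18, FN=12+11+9=32 → 18/50 = 0.3600
  frog: TP=67, FN=9+5+5=19 → 67/86 = 0.7791
Macro-recall = mean = (0.5652 + 0.3864 + 0.3600 + 0.7791) / 4 = 0.523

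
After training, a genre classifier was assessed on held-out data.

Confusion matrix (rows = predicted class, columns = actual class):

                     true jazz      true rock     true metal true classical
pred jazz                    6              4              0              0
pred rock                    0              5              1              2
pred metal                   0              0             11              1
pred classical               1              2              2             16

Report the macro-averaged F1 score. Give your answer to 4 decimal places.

Per-class F1 score (2·TP/(2·TP+FP+FN)):
  jazz: TP=6, FP=4+0+0=4, FN=0+0+1=1 → 12/17 = 0.70588
  rock: TP=5, FP=0+1+2=3, FN=4+0+2=6 → 10/19 = 0.52632
  metal: TP=11, FP=0+0+1=1, FN=0+1+2=3 → 22/26 = 0.84615
  classical: TP=16, FP=1+2+2=5, FN=0+2+1=3 → 32/40 = 0.80000
Macro-F1 score = mean = (0.70588 + 0.52632 + 0.84615 + 0.80000) / 4 = 0.7196

0.7196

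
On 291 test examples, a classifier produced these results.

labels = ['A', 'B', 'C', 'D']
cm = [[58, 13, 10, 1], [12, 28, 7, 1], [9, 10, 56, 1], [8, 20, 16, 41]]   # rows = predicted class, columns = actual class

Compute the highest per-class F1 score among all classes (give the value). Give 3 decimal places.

Per-class F1 score (2·TP/(2·TP+FP+FN)):
  A: TP=58, FP=13+10+1=24, FN=12+9+8=29 → 116/169 = 0.6864
  B: TP=28, FP=12+7+1=20, FN=13+10+20=43 → 56/119 = 0.4706
  C: TP=56, FP=9+10+1=20, FN=10+7+16=33 → 112/165 = 0.6788
  D: TP=41, FP=8+20+16=44, FN=1+1+1=3 → 82/129 = 0.6357
Highest is class 'A' with F1 score = 0.686.

0.686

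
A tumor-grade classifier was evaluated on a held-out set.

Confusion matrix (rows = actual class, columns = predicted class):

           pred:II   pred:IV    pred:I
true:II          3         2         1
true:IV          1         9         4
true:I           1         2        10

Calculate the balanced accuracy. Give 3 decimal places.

0.637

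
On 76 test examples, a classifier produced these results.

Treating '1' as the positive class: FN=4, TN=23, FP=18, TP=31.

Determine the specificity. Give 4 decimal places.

Specificity = TN/(TN+FP) = 23/(23+18) = 0.5610

0.5610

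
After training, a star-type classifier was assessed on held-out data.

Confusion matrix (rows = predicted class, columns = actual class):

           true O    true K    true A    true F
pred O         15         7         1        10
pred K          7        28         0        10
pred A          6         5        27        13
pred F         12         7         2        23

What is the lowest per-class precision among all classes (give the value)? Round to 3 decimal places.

Per-class precision (TP/(TP+FP)):
  O: TP=15, FP=7+1+10=18 → 15/33 = 0.4545
  K: TP=28, FP=7+0+10=17 → 28/45 = 0.6222
  A: TP=27, FP=6+5+13=24 → 27/51 = 0.5294
  F: TP=23, FP=12+7+2=21 → 23/44 = 0.5227
Lowest is class 'O' with precision = 0.455.

0.455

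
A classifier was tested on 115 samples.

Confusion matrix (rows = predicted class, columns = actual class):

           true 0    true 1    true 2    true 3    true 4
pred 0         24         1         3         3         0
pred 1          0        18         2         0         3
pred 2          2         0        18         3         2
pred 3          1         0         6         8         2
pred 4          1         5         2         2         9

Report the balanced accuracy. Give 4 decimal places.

0.6501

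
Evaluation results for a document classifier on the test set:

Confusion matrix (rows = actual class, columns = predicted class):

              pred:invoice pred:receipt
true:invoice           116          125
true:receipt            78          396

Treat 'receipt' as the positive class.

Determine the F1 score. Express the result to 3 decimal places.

Precision = TP/(TP+FP) = 396/521 = 0.7601
Recall = TP/(TP+FN) = 396/474 = 0.8354
F1 = 2·TP/(2·TP+FP+FN) = 792/995 = 0.796

0.796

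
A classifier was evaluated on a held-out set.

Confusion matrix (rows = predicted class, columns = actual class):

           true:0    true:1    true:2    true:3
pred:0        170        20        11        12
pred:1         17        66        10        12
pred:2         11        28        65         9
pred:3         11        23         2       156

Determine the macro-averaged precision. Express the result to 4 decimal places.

Per-class precision (TP/(TP+FP)):
  0: TP=170, FP=20+11+12=43 → 170/213 = 0.79812
  1: TP=66, FP=17+10+12=39 → 66/105 = 0.62857
  2: TP=65, FP=11+28+9=48 → 65/113 = 0.57522
  3: TP=156, FP=11+23+2=36 → 156/192 = 0.81250
Macro-precision = mean = (0.79812 + 0.62857 + 0.57522 + 0.81250) / 4 = 0.7036

0.7036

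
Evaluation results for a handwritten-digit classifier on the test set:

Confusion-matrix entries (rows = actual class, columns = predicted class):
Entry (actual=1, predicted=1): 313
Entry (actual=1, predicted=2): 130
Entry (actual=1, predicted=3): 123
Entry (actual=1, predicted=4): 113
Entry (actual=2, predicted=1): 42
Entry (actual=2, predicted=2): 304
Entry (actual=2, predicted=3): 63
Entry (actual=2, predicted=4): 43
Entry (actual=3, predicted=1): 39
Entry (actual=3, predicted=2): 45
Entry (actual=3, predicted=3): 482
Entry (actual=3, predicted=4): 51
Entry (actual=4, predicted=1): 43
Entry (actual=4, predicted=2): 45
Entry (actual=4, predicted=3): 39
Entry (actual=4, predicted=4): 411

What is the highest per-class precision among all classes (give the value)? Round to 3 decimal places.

0.716

Per-class precision (TP/(TP+FP)):
  1: TP=313, FP=42+39+43=124 → 313/437 = 0.7162
  2: TP=304, FP=130+45+45=220 → 304/524 = 0.5802
  3: TP=482, FP=123+63+39=225 → 482/707 = 0.6818
  4: TP=411, FP=113+43+51=207 → 411/618 = 0.6650
Highest is class '1' with precision = 0.716.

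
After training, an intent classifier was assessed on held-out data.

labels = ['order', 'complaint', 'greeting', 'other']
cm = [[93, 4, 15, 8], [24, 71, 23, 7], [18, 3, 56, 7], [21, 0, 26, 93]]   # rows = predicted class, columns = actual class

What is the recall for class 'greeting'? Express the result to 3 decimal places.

One-vs-rest for 'greeting': TP = diagonal; FP = other classes predicted 'greeting'; FN = 'greeting' predicted as other.
recall = TP/(TP+FN).
greeting: TP=56, FN=15+23+26=64 → 56/120 = 0.4667

0.467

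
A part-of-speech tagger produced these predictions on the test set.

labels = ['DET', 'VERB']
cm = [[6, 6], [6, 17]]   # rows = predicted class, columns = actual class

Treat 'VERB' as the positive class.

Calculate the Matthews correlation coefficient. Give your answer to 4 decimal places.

MCC = (TP·TN − FP·FN) / √((TP+FP)(TP+FN)(TN+FP)(TN+FN))
Numerator = 17·6 − 6·6 = 66
Denominator = √(23·23·12·12) = √76176 = 276.0000
MCC = 66 / 276.0000 = 0.2391

0.2391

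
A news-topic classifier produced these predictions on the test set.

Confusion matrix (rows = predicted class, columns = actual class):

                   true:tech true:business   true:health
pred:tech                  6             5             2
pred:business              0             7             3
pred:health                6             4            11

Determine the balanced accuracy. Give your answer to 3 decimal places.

Balanced accuracy = mean of per-class recall.
  tech: recall = 6/12 = 0.5000
  business: recall = 7/16 = 0.4375
  health: recall = 11/16 = 0.6875
Mean = (0.5000 + 0.4375 + 0.6875) / 3 = 0.542

0.542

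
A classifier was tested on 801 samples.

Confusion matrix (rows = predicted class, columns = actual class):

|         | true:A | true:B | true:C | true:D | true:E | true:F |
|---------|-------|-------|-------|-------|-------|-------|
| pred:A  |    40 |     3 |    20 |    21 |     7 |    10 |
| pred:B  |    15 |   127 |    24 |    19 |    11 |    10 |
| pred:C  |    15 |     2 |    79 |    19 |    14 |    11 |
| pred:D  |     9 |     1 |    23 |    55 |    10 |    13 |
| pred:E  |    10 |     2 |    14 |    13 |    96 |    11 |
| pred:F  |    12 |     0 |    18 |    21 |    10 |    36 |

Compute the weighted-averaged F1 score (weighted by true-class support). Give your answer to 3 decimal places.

Per-class F1 score (2·TP/(2·TP+FP+FN)):
  A: TP=40, FP=3+20+21+7+10=61, FN=15+15+9+10+12=61 → 80/202 = 0.3960
  B: TP=127, FP=15+24+19+11+10=79, FN=3+2+1+2+0=8 → 254/341 = 0.7449
  C: TP=79, FP=15+2+19+14+11=61, FN=20+24+23+14+18=99 → 158/318 = 0.4969
  D: TP=55, FP=9+1+23+10+13=56, FN=21+19+19+13+21=93 → 110/259 = 0.4247
  E: TP=96, FP=10+2+14+13+11=50, FN=7+11+14+10+10=52 → 192/294 = 0.6531
  F: TP=36, FP=12+0+18+21+10=61, FN=10+10+11+13+11=55 → 72/188 = 0.3830
Weighted-F1 score = Σ (supportᵢ/N)·F1 scoreᵢ with N=801: (101/801)·0.3960 + (135/801)·0.7449 + (178/801)·0.4969 + (148/801)·0.4247 + (148/801)·0.6531 + (91/801)·0.3830 = 0.529

0.529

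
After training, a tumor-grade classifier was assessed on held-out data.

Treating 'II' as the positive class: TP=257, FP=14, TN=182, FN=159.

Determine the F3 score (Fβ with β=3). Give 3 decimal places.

0.640

Fβ = (1+β²)·TP / ((1+β²)·TP + β²·FN + FP), with β²=9
= 10·257 / (10·257 + 9·159 + 14) = 0.640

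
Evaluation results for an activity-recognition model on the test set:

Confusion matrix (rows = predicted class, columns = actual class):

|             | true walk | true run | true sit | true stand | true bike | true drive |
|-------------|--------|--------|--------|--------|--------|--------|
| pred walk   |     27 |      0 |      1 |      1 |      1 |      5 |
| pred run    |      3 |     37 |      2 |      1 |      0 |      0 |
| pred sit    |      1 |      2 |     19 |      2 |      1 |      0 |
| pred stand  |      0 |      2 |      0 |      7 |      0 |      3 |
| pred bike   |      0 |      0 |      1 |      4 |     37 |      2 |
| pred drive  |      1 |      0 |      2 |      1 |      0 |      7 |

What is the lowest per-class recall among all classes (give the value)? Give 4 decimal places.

Per-class recall (TP/(TP+FN)):
  walk: TP=27, FN=3+1+0+0+1=5 → 27/32 = 0.84375
  run: TP=37, FN=0+2+2+0+0=4 → 37/41 = 0.90244
  sit: TP=19, FN=1+2+0+1+2=6 → 19/25 = 0.76000
  stand: TP=7, FN=1+1+2+4+1=9 → 7/16 = 0.43750
  bike: TP=37, FN=1+0+1+0+0=2 → 37/39 = 0.94872
  drive: TP=7, FN=5+0+0+3+2=10 → 7/17 = 0.41176
Lowest is class 'drive' with recall = 0.4118.

0.4118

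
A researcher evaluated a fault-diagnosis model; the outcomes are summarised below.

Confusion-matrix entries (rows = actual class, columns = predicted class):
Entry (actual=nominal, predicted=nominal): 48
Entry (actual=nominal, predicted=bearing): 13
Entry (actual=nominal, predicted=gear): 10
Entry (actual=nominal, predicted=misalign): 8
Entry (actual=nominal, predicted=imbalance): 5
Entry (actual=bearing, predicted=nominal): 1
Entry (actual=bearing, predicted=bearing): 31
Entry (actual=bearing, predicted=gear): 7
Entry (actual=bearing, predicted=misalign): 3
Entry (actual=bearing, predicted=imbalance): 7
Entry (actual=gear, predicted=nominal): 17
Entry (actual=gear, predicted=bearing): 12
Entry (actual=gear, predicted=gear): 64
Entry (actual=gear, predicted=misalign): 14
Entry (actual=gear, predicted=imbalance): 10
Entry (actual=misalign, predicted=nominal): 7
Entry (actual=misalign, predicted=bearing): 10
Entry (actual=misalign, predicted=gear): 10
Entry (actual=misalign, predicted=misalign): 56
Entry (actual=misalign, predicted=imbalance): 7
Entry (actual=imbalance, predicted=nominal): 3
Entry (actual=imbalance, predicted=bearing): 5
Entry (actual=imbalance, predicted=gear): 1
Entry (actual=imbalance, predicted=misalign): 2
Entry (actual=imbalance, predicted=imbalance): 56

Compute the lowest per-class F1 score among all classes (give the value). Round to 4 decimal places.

0.5167

Per-class F1 score (2·TP/(2·TP+FP+FN)):
  nominal: TP=48, FP=1+17+7+3=28, FN=13+10+8+5=36 → 96/160 = 0.60000
  bearing: TP=31, FP=13+12+10+5=40, FN=1+7+3+7=18 → 62/120 = 0.51667
  gear: TP=64, FP=10+7+10+1=28, FN=17+12+14+10=53 → 128/209 = 0.61244
  misalign: TP=56, FP=8+3+14+2=27, FN=7+10+10+7=34 → 112/173 = 0.64740
  imbalance: TP=56, FP=5+7+10+7=29, FN=3+5+1+2=11 → 112/152 = 0.73684
Lowest is class 'bearing' with F1 score = 0.5167.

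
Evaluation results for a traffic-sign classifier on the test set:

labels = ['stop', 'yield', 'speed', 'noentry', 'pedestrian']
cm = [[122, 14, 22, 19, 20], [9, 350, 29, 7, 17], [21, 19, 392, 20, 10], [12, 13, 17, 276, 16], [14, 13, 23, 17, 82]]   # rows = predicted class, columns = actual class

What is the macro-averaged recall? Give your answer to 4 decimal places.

Per-class recall (TP/(TP+FN)):
  stop: TP=122, FN=9+21+12+14=56 → 122/178 = 0.68539
  yield: TP=350, FN=14+19+13+13=59 → 350/409 = 0.85575
  speed: TP=392, FN=22+29+17+23=91 → 392/483 = 0.81159
  noentry: TP=276, FN=19+7+20+17=63 → 276/339 = 0.81416
  pedestrian: TP=82, FN=20+17+10+16=63 → 82/145 = 0.56552
Macro-recall = mean = (0.68539 + 0.85575 + 0.81159 + 0.81416 + 0.56552) / 5 = 0.7465

0.7465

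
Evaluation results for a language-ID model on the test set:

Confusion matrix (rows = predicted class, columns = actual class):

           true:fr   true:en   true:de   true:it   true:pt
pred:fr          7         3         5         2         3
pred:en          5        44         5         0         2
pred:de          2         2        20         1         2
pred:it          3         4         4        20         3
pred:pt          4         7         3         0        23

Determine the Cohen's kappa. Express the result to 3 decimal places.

Observed agreement pₒ = trace/N = 114/174 = 0.6552
Expected agreement pₑ = Σ (rowᵢ·colᵢ)/N² = (21·20 + 60·56 + 37·27 + 23·34 + 33·37)/174² = 0.2240
κ = (pₒ − pₑ)/(1 − pₑ) = (0.6552 − 0.2240)/(1 − 0.2240) = 0.556

0.556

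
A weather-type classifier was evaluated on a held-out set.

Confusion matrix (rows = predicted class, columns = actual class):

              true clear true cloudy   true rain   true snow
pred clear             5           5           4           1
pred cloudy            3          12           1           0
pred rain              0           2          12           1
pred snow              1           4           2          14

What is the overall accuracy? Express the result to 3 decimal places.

Accuracy = trace / total = (5+12+12+14=43) / 67 = 43/67 = 0.642

0.642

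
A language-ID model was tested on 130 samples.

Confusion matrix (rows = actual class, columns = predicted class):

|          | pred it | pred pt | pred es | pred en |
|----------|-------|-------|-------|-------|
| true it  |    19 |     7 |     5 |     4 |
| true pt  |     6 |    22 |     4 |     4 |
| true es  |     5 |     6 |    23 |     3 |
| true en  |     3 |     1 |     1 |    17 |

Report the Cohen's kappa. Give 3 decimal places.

0.495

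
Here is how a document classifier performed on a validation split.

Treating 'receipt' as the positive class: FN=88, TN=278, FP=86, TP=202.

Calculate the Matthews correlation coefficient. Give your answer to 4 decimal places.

0.4606

MCC = (TP·TN − FP·FN) / √((TP+FP)(TP+FN)(TN+FP)(TN+FN))
Numerator = 202·278 − 86·88 = 48588
Denominator = √(288·290·364·366) = √11126868480 = 105483.9726
MCC = 48588 / 105483.9726 = 0.4606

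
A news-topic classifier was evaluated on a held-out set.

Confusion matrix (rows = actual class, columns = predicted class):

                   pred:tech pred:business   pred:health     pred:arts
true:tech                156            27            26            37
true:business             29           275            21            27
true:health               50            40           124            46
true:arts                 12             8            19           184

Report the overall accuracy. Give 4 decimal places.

Accuracy = trace / total = (156+275+124+184=739) / 1081 = 739/1081 = 0.6836

0.6836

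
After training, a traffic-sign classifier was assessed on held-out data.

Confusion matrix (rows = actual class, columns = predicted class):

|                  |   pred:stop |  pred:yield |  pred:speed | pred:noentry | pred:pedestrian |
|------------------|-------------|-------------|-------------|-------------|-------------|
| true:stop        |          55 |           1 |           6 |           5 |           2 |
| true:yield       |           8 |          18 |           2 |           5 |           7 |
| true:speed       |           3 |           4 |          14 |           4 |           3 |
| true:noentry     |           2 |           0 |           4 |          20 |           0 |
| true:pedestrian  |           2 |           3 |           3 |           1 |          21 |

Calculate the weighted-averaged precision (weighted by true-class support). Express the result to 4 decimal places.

Per-class precision (TP/(TP+FP)):
  stop: TP=55, FP=8+3+2+2=15 → 55/70 = 0.78571
  yield: TP=18, FP=1+4+0+3=8 → 18/26 = 0.69231
  speed: TP=14, FP=6+2+4+3=15 → 14/29 = 0.48276
  noentry: TP=20, FP=5+5+4+1=15 → 20/35 = 0.57143
  pedestrian: TP=21, FP=2+7+3+0=12 → 21/33 = 0.63636
Weighted-precision = Σ (supportᵢ/N)·precisionᵢ with N=193: (69/193)·0.78571 + (40/193)·0.69231 + (28/193)·0.48276 + (26/193)·0.57143 + (30/193)·0.63636 = 0.6703

0.6703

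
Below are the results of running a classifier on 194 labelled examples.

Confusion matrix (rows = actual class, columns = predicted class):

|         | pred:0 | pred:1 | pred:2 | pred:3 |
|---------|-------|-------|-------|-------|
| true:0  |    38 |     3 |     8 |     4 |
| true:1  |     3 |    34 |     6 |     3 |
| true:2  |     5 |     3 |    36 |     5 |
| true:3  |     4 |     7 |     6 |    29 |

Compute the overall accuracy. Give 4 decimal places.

Accuracy = trace / total = (38+34+36+29=137) / 194 = 137/194 = 0.7062

0.7062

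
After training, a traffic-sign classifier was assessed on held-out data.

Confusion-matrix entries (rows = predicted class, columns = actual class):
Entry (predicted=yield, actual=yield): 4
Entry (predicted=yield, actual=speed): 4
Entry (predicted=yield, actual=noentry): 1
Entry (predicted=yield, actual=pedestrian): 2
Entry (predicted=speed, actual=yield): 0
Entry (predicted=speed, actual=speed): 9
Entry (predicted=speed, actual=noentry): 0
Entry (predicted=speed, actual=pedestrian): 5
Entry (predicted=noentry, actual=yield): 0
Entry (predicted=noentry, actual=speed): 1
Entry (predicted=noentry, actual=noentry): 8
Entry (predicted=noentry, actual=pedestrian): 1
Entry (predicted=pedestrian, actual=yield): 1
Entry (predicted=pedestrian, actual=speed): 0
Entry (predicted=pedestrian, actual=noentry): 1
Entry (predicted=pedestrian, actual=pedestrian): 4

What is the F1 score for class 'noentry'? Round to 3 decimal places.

0.800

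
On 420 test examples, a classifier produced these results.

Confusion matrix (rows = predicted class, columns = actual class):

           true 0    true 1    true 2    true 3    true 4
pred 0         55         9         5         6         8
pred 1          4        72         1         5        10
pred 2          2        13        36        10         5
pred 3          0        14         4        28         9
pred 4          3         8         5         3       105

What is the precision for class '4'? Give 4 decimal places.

Treat '4' as positive and all other classes as negative.
precision = TP/(TP+FP).
4: TP=105, FP=3+8+5+3=19 → 105/124 = 0.84677

0.8468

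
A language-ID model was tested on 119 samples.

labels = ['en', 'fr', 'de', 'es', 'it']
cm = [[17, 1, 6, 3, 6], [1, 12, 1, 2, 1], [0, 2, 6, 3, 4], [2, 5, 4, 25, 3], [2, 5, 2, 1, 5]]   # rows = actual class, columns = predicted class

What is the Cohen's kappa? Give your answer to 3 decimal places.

0.422

Observed agreement pₒ = trace/N = 65/119 = 0.5462
Expected agreement pₑ = Σ (rowᵢ·colᵢ)/N² = (33·22 + 17·25 + 15·19 + 39·34 + 15·19)/119² = 0.2152
κ = (pₒ − pₑ)/(1 − pₑ) = (0.5462 − 0.2152)/(1 − 0.2152) = 0.422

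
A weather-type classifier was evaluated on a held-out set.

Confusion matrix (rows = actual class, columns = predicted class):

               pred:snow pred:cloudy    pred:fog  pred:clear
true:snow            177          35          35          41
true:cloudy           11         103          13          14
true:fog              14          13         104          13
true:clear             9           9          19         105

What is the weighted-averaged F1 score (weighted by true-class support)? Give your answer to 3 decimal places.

0.686

Per-class F1 score (2·TP/(2·TP+FP+FN)):
  snow: TP=177, FP=11+14+9=34, FN=35+35+41=111 → 354/499 = 0.7094
  cloudy: TP=103, FP=35+13+9=57, FN=11+13+14=38 → 206/301 = 0.6844
  fog: TP=104, FP=35+13+19=67, FN=14+13+13=40 → 208/315 = 0.6603
  clear: TP=105, FP=41+14+13=68, FN=9+9+19=37 → 210/315 = 0.6667
Weighted-F1 score = Σ (supportᵢ/N)·F1 scoreᵢ with N=715: (288/715)·0.7094 + (141/715)·0.6844 + (144/715)·0.6603 + (142/715)·0.6667 = 0.686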